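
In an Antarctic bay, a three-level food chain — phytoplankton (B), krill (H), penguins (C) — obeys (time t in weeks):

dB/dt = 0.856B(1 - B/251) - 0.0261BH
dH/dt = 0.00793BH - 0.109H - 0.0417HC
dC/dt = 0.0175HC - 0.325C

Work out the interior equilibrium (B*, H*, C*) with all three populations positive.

B* ≈ 109, H* ≈ 18.6, C* ≈ 18.1

From dC/dt = 0: 0.0175H* = 0.325, so H* = 18.6.
From dB/dt = 0: 0.856(1 - B*/251) = 0.0261·18.6, giving B* = 251·(1 - 0.566) = 109.
From dH/dt = 0: 0.00793·109 - 0.109 = 0.0417C*, so C* = 0.754/0.0417 = 18.1.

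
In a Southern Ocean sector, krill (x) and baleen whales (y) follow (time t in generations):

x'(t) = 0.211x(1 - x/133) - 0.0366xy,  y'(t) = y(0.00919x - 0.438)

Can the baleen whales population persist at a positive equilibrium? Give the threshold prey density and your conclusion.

Threshold x = 47.7; K > 47.7, so yes, the predator persists.

The predator equation gives dy/dt > 0 only when x > 0.438/0.00919 = 47.7.
Without the predator, x → K = 133. Since 133 > 47.7, the predator can invade and persist.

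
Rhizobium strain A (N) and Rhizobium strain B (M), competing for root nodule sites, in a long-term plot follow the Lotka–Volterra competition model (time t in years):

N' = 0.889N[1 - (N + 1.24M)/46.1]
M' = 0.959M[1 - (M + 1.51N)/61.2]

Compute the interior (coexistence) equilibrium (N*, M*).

N* ≈ 34.1, M* ≈ 9.64

Setting both brackets to zero gives the nullclines N + 1.24M = 46.1 and 1.51N + M = 61.2.
Substituting M = 61.2 - 1.51N into the first: N(1 - 1.24·1.51) = 46.1 - 1.24·61.2.
So N* = -29.8/-0.872 = 34.1, and then M* = 61.2 - 1.51·34.1 = 9.64.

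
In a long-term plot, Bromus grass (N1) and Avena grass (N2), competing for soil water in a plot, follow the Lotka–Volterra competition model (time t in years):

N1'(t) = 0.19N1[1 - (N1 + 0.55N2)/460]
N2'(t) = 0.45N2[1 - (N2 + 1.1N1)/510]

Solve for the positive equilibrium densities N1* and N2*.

N1* ≈ 454, N2* ≈ 10.1

Setting both brackets to zero gives the nullclines N1 + 0.55N2 = 460 and 1.1N1 + N2 = 510.
Substituting N2 = 510 - 1.1N1 into the first: N1(1 - 0.55·1.1) = 460 - 0.55·510.
So N1* = 180/0.395 = 454, and then N2* = 510 - 1.1·454 = 10.1.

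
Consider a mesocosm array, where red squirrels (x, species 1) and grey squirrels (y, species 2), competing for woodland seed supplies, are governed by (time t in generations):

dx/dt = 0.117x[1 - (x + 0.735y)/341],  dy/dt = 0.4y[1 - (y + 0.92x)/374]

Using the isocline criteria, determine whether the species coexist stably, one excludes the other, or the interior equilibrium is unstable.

stable coexistence

Compare the nullcline intercepts: K1/α12 = 341/0.735 = 464 > K2 = 374; K2/α21 = 374/0.92 = 407 > K1 = 341.
Since both inequalities hold, each species can invade when rare, so the interior equilibrium is stable.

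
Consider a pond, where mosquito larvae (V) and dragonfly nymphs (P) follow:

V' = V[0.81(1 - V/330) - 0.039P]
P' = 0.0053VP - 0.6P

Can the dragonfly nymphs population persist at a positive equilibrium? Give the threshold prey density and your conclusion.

Threshold V = 113; K > 113, so yes, the predator persists.

The predator equation gives dP/dt > 0 only when V > 0.6/0.0053 = 113.
Without the predator, V → K = 330. Since 330 > 113, the predator can invade and persist.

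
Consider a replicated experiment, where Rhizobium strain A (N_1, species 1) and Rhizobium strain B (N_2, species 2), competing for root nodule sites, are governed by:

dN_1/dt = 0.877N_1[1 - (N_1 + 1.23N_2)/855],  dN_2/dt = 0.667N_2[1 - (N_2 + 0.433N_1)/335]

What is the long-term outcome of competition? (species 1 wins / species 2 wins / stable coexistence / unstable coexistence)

species 1 excludes species 2

Compare the nullcline intercepts: K1/α12 = 855/1.23 = 695 > K2 = 335; K2/α21 = 335/0.433 = 774 < K1 = 855.
Since the inequalities point opposite ways, species 1 can invade but species 2 cannot.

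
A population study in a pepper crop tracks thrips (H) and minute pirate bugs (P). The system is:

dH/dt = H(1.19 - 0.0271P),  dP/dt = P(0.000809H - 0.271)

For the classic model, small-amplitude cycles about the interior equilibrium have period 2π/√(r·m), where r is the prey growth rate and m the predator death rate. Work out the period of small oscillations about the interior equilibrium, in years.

Here r = 1.19 and m = 0.271, so r·m = 0.322.
ω = √0.322 = 0.568 per year, hence T = 2π/ω ≈ 11.1 years.

T ≈ 11.1 years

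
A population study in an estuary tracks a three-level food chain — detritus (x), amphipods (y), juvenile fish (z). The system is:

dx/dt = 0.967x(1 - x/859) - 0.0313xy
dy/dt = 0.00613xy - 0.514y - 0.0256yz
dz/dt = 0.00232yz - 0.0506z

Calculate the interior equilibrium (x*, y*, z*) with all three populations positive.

From dz/dt = 0: 0.00232y* = 0.0506, so y* = 21.8.
From dx/dt = 0: 0.967(1 - x*/859) = 0.0313·21.8, giving x* = 859·(1 - 0.706) = 253.
From dy/dt = 0: 0.00613·253 - 0.514 = 0.0256z*, so z* = 1.03/0.0256 = 40.4.

x* ≈ 253, y* ≈ 21.8, z* ≈ 40.4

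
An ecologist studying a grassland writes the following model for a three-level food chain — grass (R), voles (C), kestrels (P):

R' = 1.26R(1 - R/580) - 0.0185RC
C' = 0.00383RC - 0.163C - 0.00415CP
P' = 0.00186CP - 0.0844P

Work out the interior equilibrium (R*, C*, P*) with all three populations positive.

R* ≈ 194, C* ≈ 45.4, P* ≈ 139

From dP/dt = 0: 0.00186C* = 0.0844, so C* = 45.4.
From dR/dt = 0: 1.26(1 - R*/580) = 0.0185·45.4, giving R* = 580·(1 - 0.666) = 194.
From dC/dt = 0: 0.00383·194 - 0.163 = 0.00415P*, so P* = 0.578/0.00415 = 139.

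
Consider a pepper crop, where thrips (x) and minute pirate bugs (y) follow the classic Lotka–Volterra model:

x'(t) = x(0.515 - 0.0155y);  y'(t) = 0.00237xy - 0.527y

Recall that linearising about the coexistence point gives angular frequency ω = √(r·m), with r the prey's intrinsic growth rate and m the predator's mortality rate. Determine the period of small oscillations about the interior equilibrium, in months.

Here r = 0.515 and m = 0.527, so r·m = 0.271.
ω = √0.271 = 0.521 per month, hence T = 2π/ω ≈ 12.1 months.

T ≈ 12.1 months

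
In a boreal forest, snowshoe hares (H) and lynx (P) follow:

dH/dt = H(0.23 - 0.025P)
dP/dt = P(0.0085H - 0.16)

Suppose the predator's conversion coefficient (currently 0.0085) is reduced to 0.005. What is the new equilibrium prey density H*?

H* ≈ 32

At the interior fixed point, setting dP/dt = 0 with P > 0 fixes H* = (predator death rate)/(HP coefficient) — independent of the other coefficients.
With the change, H* = 0.16/0.005 = 32; it rises from 18.8.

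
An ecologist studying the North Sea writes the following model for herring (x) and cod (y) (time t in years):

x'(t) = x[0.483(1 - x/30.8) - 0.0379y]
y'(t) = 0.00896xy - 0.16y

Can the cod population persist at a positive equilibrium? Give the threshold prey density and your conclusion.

The predator equation gives dy/dt > 0 only when x > 0.16/0.00896 = 17.9.
Without the predator, x → K = 30.8. Since 30.8 > 17.9, the predator can invade and persist.

Threshold x = 17.9; K > 17.9, so yes, the predator persists.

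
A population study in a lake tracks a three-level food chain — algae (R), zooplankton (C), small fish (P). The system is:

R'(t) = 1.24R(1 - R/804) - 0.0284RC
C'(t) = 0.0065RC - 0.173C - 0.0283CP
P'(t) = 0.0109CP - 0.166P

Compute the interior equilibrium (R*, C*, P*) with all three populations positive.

From dP/dt = 0: 0.0109C* = 0.166, so C* = 15.2.
From dR/dt = 0: 1.24(1 - R*/804) = 0.0284·15.2, giving R* = 804·(1 - 0.349) = 524.
From dC/dt = 0: 0.0065·524 - 0.173 = 0.0283P*, so P* = 3.23/0.0283 = 114.

R* ≈ 524, C* ≈ 15.2, P* ≈ 114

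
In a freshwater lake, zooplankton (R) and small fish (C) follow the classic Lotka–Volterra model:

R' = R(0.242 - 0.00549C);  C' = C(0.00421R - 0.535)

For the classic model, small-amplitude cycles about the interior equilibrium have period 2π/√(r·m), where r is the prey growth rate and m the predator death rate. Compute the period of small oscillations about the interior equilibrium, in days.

Here r = 0.242 and m = 0.535, so r·m = 0.129.
ω = √0.129 = 0.36 per day, hence T = 2π/ω ≈ 17.5 days.

T ≈ 17.5 days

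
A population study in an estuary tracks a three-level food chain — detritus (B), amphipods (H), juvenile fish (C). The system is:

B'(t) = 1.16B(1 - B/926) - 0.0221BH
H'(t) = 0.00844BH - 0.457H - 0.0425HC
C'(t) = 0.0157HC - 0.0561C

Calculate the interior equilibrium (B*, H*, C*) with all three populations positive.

B* ≈ 863, H* ≈ 3.57, C* ≈ 161

From dC/dt = 0: 0.0157H* = 0.0561, so H* = 3.57.
From dB/dt = 0: 1.16(1 - B*/926) = 0.0221·3.57, giving B* = 926·(1 - 0.0681) = 863.
From dH/dt = 0: 0.00844·863 - 0.457 = 0.0425C*, so C* = 6.83/0.0425 = 161.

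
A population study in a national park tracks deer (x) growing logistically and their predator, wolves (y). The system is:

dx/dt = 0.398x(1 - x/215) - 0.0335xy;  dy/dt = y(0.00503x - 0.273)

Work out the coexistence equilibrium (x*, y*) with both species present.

x* ≈ 54.3, y* ≈ 8.88

From dy/dt = 0 with y > 0: 0.00503x* = 0.273, so x* = 54.3.
Substitute into dx/dt = 0: 0.398(1 - 54.3/215) = 0.0335y*.
The bracket is 0.748, giving y* = 0.298/0.0335 = 8.88.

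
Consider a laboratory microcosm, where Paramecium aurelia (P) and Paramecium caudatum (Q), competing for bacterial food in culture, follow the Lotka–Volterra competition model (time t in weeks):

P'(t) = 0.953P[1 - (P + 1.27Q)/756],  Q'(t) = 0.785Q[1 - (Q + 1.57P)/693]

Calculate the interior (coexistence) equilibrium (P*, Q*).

P* ≈ 125, Q* ≈ 497

Setting both brackets to zero gives the nullclines P + 1.27Q = 756 and 1.57P + Q = 693.
Substituting Q = 693 - 1.57P into the first: P(1 - 1.27·1.57) = 756 - 1.27·693.
So P* = -124/-0.994 = 125, and then Q* = 693 - 1.57·125 = 497.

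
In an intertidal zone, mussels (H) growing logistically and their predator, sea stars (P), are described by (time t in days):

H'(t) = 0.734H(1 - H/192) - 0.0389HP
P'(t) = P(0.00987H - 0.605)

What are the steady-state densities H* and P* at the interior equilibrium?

From dP/dt = 0 with P > 0: 0.00987H* = 0.605, so H* = 61.3.
Substitute into dH/dt = 0: 0.734(1 - 61.3/192) = 0.0389P*.
The bracket is 0.681, giving P* = 0.5/0.0389 = 12.8.

H* ≈ 61.3, P* ≈ 12.8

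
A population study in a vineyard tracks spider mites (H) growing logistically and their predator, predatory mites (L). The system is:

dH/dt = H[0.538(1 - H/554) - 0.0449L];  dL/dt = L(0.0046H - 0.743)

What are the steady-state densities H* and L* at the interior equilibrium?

H* ≈ 162, L* ≈ 8.49

From dL/dt = 0 with L > 0: 0.0046H* = 0.743, so H* = 162.
Substitute into dH/dt = 0: 0.538(1 - 162/554) = 0.0449L*.
The bracket is 0.708, giving L* = 0.381/0.0449 = 8.49.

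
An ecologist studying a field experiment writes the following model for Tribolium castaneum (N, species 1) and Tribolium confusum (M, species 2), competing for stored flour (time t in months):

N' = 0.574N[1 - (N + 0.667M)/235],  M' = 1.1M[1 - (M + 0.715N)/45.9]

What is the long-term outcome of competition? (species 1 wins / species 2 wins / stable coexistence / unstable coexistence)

Compare the nullcline intercepts: K1/α12 = 235/0.667 = 352 > K2 = 45.9; K2/α21 = 45.9/0.715 = 64.2 < K1 = 235.
Since the inequalities point opposite ways, species 1 can invade but species 2 cannot.

species 1 excludes species 2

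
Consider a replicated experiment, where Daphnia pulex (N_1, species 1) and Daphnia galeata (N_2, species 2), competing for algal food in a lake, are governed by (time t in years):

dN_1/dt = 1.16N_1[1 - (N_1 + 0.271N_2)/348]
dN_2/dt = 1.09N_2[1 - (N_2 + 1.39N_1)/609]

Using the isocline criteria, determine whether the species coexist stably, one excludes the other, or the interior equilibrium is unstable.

stable coexistence

Compare the nullcline intercepts: K1/α12 = 348/0.271 = 1280 > K2 = 609; K2/α21 = 609/1.39 = 438 > K1 = 348.
Since both inequalities hold, each species can invade when rare, so the interior equilibrium is stable.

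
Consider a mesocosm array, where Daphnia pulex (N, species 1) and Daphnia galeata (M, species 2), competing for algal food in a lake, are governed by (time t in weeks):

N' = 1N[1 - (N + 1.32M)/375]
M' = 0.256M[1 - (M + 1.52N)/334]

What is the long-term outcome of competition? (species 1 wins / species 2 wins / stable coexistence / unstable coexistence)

Compare the nullcline intercepts: K1/α12 = 375/1.32 = 284 < K2 = 334; K2/α21 = 334/1.52 = 220 < K1 = 375.
Since both are reversed, neither can invade when rare; the interior point is a saddle.

unstable coexistence (outcome depends on initial conditions)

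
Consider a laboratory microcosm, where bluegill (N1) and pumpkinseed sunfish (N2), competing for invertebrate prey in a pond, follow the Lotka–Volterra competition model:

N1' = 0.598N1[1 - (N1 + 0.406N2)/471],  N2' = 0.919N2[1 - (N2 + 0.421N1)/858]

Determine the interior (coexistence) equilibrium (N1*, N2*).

N1* ≈ 148, N2* ≈ 796

Setting both brackets to zero gives the nullclines N1 + 0.406N2 = 471 and 0.421N1 + N2 = 858.
Substituting N2 = 858 - 0.421N1 into the first: N1(1 - 0.406·0.421) = 471 - 0.406·858.
So N1* = 123/0.829 = 148, and then N2* = 858 - 0.421·148 = 796.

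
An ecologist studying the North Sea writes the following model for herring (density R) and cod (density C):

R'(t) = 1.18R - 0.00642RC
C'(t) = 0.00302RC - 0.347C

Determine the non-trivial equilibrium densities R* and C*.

Set dC/dt = 0 with C > 0: 0.00302R - 0.347 = 0, so R* = 0.347/0.00302 = 115.
Set dR/dt = 0 with R > 0: 1.18 - 0.00642C = 0, so C* = 1.18/0.00642 = 184.

R* ≈ 115, C* ≈ 184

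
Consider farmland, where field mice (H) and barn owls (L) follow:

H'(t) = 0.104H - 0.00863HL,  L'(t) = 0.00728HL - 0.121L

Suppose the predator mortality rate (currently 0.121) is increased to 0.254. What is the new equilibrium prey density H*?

H* ≈ 34.9

At the interior fixed point, setting dL/dt = 0 with L > 0 fixes H* = (predator death rate)/(HL coefficient) — independent of the other coefficients.
With the change, H* = 0.254/0.00728 = 34.9; it rises from 16.6.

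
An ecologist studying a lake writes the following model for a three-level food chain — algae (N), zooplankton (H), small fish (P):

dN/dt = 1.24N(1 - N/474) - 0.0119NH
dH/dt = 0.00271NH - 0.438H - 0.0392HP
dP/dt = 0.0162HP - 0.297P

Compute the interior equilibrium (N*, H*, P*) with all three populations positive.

N* ≈ 391, H* ≈ 18.3, P* ≈ 15.8

From dP/dt = 0: 0.0162H* = 0.297, so H* = 18.3.
From dN/dt = 0: 1.24(1 - N*/474) = 0.0119·18.3, giving N* = 474·(1 - 0.176) = 391.
From dH/dt = 0: 0.00271·391 - 0.438 = 0.0392P*, so P* = 0.621/0.0392 = 15.8.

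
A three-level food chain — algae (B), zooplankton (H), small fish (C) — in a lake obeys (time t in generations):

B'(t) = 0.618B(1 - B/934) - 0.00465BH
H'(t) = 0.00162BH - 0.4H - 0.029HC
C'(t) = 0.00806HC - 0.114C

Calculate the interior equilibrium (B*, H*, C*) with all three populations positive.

From dC/dt = 0: 0.00806H* = 0.114, so H* = 14.1.
From dB/dt = 0: 0.618(1 - B*/934) = 0.00465·14.1, giving B* = 934·(1 - 0.106) = 835.
From dH/dt = 0: 0.00162·835 - 0.4 = 0.029C*, so C* = 0.952/0.029 = 32.8.

B* ≈ 835, H* ≈ 14.1, C* ≈ 32.8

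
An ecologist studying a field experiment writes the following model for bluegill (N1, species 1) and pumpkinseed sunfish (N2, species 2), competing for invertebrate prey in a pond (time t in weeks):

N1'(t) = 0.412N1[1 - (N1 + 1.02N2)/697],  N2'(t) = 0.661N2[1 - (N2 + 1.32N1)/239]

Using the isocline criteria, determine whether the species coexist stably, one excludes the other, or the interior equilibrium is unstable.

Compare the nullcline intercepts: K1/α12 = 697/1.02 = 683 > K2 = 239; K2/α21 = 239/1.32 = 181 < K1 = 697.
Since the inequalities point opposite ways, species 1 can invade but species 2 cannot.

species 1 excludes species 2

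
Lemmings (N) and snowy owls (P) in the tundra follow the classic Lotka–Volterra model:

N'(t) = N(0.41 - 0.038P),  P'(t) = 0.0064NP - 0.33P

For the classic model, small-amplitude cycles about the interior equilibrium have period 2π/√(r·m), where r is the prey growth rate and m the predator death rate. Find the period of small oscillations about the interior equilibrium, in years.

T ≈ 17.1 years

Here r = 0.41 and m = 0.33, so r·m = 0.135.
ω = √0.135 = 0.368 per year, hence T = 2π/ω ≈ 17.1 years.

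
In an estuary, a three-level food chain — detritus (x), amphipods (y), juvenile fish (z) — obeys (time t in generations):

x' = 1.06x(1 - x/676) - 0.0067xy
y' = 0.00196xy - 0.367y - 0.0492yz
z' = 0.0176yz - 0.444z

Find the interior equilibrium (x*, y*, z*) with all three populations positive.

x* ≈ 568, y* ≈ 25.2, z* ≈ 15.2

From dz/dt = 0: 0.0176y* = 0.444, so y* = 25.2.
From dx/dt = 0: 1.06(1 - x*/676) = 0.0067·25.2, giving x* = 676·(1 - 0.159) = 568.
From dy/dt = 0: 0.00196·568 - 0.367 = 0.0492z*, so z* = 0.747/0.0492 = 15.2.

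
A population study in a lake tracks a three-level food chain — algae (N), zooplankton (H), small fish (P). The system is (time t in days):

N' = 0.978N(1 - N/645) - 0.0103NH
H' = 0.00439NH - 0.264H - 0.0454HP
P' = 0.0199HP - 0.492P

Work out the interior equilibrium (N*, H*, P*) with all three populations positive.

N* ≈ 477, H* ≈ 24.7, P* ≈ 40.3

From dP/dt = 0: 0.0199H* = 0.492, so H* = 24.7.
From dN/dt = 0: 0.978(1 - N*/645) = 0.0103·24.7, giving N* = 645·(1 - 0.26) = 477.
From dH/dt = 0: 0.00439·477 - 0.264 = 0.0454P*, so P* = 1.83/0.0454 = 40.3.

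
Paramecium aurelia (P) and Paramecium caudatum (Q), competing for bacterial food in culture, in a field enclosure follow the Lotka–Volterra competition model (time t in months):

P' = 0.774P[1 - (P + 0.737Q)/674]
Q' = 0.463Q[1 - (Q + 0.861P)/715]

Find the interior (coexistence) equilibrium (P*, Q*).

P* ≈ 402, Q* ≈ 369

Setting both brackets to zero gives the nullclines P + 0.737Q = 674 and 0.861P + Q = 715.
Substituting Q = 715 - 0.861P into the first: P(1 - 0.737·0.861) = 674 - 0.737·715.
So P* = 147/0.365 = 402, and then Q* = 715 - 0.861·402 = 369.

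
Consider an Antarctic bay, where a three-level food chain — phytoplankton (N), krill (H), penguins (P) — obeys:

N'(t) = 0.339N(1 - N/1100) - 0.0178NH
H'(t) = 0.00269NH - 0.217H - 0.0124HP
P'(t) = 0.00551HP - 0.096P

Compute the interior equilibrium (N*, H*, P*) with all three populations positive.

From dP/dt = 0: 0.00551H* = 0.096, so H* = 17.4.
From dN/dt = 0: 0.339(1 - N*/1100) = 0.0178·17.4, giving N* = 1100·(1 - 0.915) = 93.7.
From dH/dt = 0: 0.00269·93.7 - 0.217 = 0.0124P*, so P* = 0.035/0.0124 = 2.82.

N* ≈ 93.7, H* ≈ 17.4, P* ≈ 2.82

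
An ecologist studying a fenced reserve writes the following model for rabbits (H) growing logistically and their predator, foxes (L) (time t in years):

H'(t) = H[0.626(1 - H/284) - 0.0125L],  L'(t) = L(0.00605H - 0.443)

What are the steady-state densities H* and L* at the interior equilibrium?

From dL/dt = 0 with L > 0: 0.00605H* = 0.443, so H* = 73.2.
Substitute into dH/dt = 0: 0.626(1 - 73.2/284) = 0.0125L*.
The bracket is 0.742, giving L* = 0.465/0.0125 = 37.2.

H* ≈ 73.2, L* ≈ 37.2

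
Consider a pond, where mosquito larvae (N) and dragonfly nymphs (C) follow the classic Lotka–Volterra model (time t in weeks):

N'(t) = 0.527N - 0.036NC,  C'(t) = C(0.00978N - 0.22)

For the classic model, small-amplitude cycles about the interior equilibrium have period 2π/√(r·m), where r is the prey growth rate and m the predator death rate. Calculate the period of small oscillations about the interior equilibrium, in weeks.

Here r = 0.527 and m = 0.22, so r·m = 0.116.
ω = √0.116 = 0.34 per week, hence T = 2π/ω ≈ 18.5 weeks.

T ≈ 18.5 weeks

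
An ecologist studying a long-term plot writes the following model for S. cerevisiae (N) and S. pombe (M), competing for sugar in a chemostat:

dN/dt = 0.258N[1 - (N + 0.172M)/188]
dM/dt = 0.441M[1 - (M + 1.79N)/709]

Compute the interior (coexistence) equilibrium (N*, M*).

Setting both brackets to zero gives the nullclines N + 0.172M = 188 and 1.79N + M = 709.
Substituting M = 709 - 1.79N into the first: N(1 - 0.172·1.79) = 188 - 0.172·709.
So N* = 66.1/0.692 = 95.4, and then M* = 709 - 1.79·95.4 = 538.

N* ≈ 95.4, M* ≈ 538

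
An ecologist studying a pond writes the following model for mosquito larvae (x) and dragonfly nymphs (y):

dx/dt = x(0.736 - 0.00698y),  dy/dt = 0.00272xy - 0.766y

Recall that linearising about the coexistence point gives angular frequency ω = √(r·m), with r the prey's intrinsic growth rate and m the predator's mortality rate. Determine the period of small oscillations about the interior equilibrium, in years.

T ≈ 8.37 years

Here r = 0.736 and m = 0.766, so r·m = 0.564.
ω = √0.564 = 0.751 per year, hence T = 2π/ω ≈ 8.37 years.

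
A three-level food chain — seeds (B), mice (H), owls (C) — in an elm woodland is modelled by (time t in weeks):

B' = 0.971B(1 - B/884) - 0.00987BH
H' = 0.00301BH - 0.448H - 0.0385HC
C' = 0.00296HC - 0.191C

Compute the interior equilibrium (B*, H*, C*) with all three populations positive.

B* ≈ 304, H* ≈ 64.5, C* ≈ 12.1

From dC/dt = 0: 0.00296H* = 0.191, so H* = 64.5.
From dB/dt = 0: 0.971(1 - B*/884) = 0.00987·64.5, giving B* = 884·(1 - 0.656) = 304.
From dH/dt = 0: 0.00301·304 - 0.448 = 0.0385C*, so C* = 0.468/0.0385 = 12.1.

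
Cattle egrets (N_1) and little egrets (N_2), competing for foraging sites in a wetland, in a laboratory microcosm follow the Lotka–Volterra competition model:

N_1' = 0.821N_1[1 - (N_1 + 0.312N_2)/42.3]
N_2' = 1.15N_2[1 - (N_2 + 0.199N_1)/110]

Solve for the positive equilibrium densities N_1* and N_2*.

N_1* ≈ 8.51, N_2* ≈ 108

Setting both brackets to zero gives the nullclines N_1 + 0.312N_2 = 42.3 and 0.199N_1 + N_2 = 110.
Substituting N_2 = 110 - 0.199N_1 into the first: N_1(1 - 0.312·0.199) = 42.3 - 0.312·110.
So N_1* = 7.98/0.938 = 8.51, and then N_2* = 110 - 0.199·8.51 = 108.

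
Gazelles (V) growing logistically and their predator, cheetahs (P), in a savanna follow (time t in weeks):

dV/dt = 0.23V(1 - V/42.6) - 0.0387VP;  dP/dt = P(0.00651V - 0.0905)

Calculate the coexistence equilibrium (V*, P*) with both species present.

From dP/dt = 0 with P > 0: 0.00651V* = 0.0905, so V* = 13.9.
Substitute into dV/dt = 0: 0.23(1 - 13.9/42.6) = 0.0387P*.
The bracket is 0.674, giving P* = 0.155/0.0387 = 4.

V* ≈ 13.9, P* ≈ 4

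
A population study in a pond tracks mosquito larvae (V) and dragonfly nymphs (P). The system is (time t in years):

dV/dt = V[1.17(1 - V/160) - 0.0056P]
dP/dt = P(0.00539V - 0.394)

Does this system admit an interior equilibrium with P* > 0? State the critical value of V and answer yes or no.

Threshold V = 73.1; K > 73.1, so yes, the predator persists.

The predator equation gives dP/dt > 0 only when V > 0.394/0.00539 = 73.1.
Without the predator, V → K = 160. Since 160 > 73.1, the predator can invade and persist.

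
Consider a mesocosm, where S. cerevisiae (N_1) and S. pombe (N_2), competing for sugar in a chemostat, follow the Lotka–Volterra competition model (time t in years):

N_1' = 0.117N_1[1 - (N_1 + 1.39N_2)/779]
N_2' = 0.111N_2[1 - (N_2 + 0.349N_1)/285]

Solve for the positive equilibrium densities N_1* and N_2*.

Setting both brackets to zero gives the nullclines N_1 + 1.39N_2 = 779 and 0.349N_1 + N_2 = 285.
Substituting N_2 = 285 - 0.349N_1 into the first: N_1(1 - 1.39·0.349) = 779 - 1.39·285.
So N_1* = 383/0.515 = 744, and then N_2* = 285 - 0.349·744 = 25.5.

N_1* ≈ 744, N_2* ≈ 25.5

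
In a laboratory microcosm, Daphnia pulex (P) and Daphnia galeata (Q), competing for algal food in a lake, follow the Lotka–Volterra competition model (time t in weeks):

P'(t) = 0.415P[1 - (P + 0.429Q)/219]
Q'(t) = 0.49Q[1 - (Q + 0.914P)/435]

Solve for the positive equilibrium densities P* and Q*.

P* ≈ 53.3, Q* ≈ 386

Setting both brackets to zero gives the nullclines P + 0.429Q = 219 and 0.914P + Q = 435.
Substituting Q = 435 - 0.914P into the first: P(1 - 0.429·0.914) = 219 - 0.429·435.
So P* = 32.4/0.608 = 53.3, and then Q* = 435 - 0.914·53.3 = 386.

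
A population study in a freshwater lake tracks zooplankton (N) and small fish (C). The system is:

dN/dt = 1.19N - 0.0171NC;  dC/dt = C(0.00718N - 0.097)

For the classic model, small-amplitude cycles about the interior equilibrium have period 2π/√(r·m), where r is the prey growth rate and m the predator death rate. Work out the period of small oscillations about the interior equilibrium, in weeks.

T ≈ 18.5 weeks

Here r = 1.19 and m = 0.097, so r·m = 0.115.
ω = √0.115 = 0.34 per week, hence T = 2π/ω ≈ 18.5 weeks.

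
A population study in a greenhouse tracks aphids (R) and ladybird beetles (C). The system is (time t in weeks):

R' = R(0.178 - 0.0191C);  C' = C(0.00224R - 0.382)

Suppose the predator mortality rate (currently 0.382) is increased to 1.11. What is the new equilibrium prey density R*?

R* ≈ 496

At the interior fixed point, setting dC/dt = 0 with C > 0 fixes R* = (predator death rate)/(RC coefficient) — independent of the other coefficients.
With the change, R* = 1.11/0.00224 = 496; it rises from 171.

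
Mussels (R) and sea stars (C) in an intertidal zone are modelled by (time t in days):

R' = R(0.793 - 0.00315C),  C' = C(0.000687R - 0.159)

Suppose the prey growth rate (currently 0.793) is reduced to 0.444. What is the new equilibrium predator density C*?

At the interior fixed point, setting dR/dt = 0 with R > 0 fixes C* = (prey growth rate)/(RC coefficient) — independent of the other coefficients.
With the change, C* = 0.444/0.00315 = 141; it falls from 252.

C* ≈ 141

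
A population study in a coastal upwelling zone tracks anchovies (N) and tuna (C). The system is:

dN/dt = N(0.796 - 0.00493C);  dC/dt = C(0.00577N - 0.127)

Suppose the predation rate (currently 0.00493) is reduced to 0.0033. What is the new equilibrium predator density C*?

C* ≈ 241

At the interior fixed point, setting dN/dt = 0 with N > 0 fixes C* = (prey growth rate)/(NC coefficient) — independent of the other coefficients.
With the change, C* = 0.796/0.0033 = 241; it rises from 161.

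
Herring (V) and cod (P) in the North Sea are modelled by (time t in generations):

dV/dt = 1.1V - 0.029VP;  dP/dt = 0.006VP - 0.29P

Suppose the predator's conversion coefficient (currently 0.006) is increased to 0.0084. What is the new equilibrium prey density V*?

At the interior fixed point, setting dP/dt = 0 with P > 0 fixes V* = (predator death rate)/(VP coefficient) — independent of the other coefficients.
With the change, V* = 0.29/0.0084 = 34.5; it falls from 48.3.

V* ≈ 34.5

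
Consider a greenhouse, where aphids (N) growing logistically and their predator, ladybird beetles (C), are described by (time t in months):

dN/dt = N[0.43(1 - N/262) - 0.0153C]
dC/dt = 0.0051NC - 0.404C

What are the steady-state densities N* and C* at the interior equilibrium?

N* ≈ 79.2, C* ≈ 19.6

From dC/dt = 0 with C > 0: 0.0051N* = 0.404, so N* = 79.2.
Substitute into dN/dt = 0: 0.43(1 - 79.2/262) = 0.0153C*.
The bracket is 0.698, giving C* = 0.3/0.0153 = 19.6.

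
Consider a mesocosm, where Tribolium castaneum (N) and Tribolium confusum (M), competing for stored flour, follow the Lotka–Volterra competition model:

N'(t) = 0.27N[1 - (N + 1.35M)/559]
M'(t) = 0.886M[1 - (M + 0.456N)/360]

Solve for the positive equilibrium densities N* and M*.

Setting both brackets to zero gives the nullclines N + 1.35M = 559 and 0.456N + M = 360.
Substituting M = 360 - 0.456N into the first: N(1 - 1.35·0.456) = 559 - 1.35·360.
So N* = 73/0.384 = 190, and then M* = 360 - 0.456·190 = 273.

N* ≈ 190, M* ≈ 273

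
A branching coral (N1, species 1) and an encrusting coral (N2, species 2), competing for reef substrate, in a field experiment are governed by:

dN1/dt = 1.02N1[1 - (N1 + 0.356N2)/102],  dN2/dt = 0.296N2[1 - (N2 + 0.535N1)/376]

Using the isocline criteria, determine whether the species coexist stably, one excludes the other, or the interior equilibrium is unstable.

species 2 excludes species 1

Compare the nullcline intercepts: K1/α12 = 102/0.356 = 287 < K2 = 376; K2/α21 = 376/0.535 = 703 > K1 = 102.
Since the inequalities point opposite ways, species 2 can invade but species 1 cannot.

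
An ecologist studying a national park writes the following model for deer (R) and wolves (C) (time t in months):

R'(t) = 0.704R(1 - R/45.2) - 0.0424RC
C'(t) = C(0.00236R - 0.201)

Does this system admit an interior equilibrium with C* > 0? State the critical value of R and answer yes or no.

Threshold R = 85.2; K < 85.2, so no, the predator goes extinct.

The predator equation gives dC/dt > 0 only when R > 0.201/0.00236 = 85.2.
Without the predator, R → K = 45.2. Since 45.2 < 85.2, the predator cannot invade.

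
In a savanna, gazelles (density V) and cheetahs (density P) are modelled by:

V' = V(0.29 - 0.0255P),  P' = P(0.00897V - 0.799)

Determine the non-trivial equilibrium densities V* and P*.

Set dP/dt = 0 with P > 0: 0.00897V - 0.799 = 0, so V* = 0.799/0.00897 = 89.1.
Set dV/dt = 0 with V > 0: 0.29 - 0.0255P = 0, so P* = 0.29/0.0255 = 11.4.

V* ≈ 89.1, P* ≈ 11.4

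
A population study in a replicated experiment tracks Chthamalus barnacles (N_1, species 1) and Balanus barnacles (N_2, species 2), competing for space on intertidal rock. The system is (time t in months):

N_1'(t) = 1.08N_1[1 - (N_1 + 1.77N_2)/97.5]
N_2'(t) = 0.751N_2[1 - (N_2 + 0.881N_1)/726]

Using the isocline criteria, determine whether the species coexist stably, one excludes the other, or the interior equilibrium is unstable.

species 2 excludes species 1

Compare the nullcline intercepts: K1/α12 = 97.5/1.77 = 55.1 < K2 = 726; K2/α21 = 726/0.881 = 824 > K1 = 97.5.
Since the inequalities point opposite ways, species 2 can invade but species 1 cannot.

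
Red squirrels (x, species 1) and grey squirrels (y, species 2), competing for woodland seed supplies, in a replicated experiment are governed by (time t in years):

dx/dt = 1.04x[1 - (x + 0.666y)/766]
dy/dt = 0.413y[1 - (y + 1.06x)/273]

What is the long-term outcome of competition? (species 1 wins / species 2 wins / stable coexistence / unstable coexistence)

Compare the nullcline intercepts: K1/α12 = 766/0.666 = 1150 > K2 = 273; K2/α21 = 273/1.06 = 258 < K1 = 766.
Since the inequalities point opposite ways, species 1 can invade but species 2 cannot.

species 1 excludes species 2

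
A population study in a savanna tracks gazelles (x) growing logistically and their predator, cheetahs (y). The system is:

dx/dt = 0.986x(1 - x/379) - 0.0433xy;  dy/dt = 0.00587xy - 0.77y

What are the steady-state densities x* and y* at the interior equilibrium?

x* ≈ 131, y* ≈ 14.9

From dy/dt = 0 with y > 0: 0.00587x* = 0.77, so x* = 131.
Substitute into dx/dt = 0: 0.986(1 - 131/379) = 0.0433y*.
The bracket is 0.654, giving y* = 0.645/0.0433 = 14.9.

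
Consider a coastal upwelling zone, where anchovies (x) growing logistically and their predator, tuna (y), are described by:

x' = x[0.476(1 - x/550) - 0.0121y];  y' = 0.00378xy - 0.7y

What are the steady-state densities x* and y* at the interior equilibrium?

From dy/dt = 0 with y > 0: 0.00378x* = 0.7, so x* = 185.
Substitute into dx/dt = 0: 0.476(1 - 185/550) = 0.0121y*.
The bracket is 0.663, giving y* = 0.316/0.0121 = 26.1.

x* ≈ 185, y* ≈ 26.1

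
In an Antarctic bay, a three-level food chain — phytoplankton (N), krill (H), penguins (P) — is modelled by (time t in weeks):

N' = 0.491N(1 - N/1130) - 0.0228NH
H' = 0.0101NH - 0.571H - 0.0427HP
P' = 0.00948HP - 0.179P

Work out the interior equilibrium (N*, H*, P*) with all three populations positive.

N* ≈ 139, H* ≈ 18.9, P* ≈ 19.6

From dP/dt = 0: 0.00948H* = 0.179, so H* = 18.9.
From dN/dt = 0: 0.491(1 - N*/1130) = 0.0228·18.9, giving N* = 1130·(1 - 0.877) = 139.
From dH/dt = 0: 0.0101·139 - 0.571 = 0.0427P*, so P* = 0.835/0.0427 = 19.6.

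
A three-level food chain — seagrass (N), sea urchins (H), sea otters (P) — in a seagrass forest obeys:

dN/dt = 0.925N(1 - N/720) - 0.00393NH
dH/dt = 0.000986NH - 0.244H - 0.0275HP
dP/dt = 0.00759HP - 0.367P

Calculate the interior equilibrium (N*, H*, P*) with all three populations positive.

N* ≈ 572, H* ≈ 48.4, P* ≈ 11.6

From dP/dt = 0: 0.00759H* = 0.367, so H* = 48.4.
From dN/dt = 0: 0.925(1 - N*/720) = 0.00393·48.4, giving N* = 720·(1 - 0.205) = 572.
From dH/dt = 0: 0.000986·572 - 0.244 = 0.0275P*, so P* = 0.32/0.0275 = 11.6.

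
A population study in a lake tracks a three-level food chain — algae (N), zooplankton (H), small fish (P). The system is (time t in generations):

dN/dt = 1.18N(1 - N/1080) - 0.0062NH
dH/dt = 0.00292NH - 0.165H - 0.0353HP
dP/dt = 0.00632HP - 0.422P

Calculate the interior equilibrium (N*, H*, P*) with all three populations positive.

N* ≈ 701, H* ≈ 66.8, P* ≈ 53.3

From dP/dt = 0: 0.00632H* = 0.422, so H* = 66.8.
From dN/dt = 0: 1.18(1 - N*/1080) = 0.0062·66.8, giving N* = 1080·(1 - 0.351) = 701.
From dH/dt = 0: 0.00292·701 - 0.165 = 0.0353P*, so P* = 1.88/0.0353 = 53.3.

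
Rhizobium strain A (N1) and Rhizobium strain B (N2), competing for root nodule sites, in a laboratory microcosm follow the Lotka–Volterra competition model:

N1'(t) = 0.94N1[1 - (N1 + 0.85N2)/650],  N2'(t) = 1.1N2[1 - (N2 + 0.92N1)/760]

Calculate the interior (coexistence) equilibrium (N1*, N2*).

N1* ≈ 18.3, N2* ≈ 743

Setting both brackets to zero gives the nullclines N1 + 0.85N2 = 650 and 0.92N1 + N2 = 760.
Substituting N2 = 760 - 0.92N1 into the first: N1(1 - 0.85·0.92) = 650 - 0.85·760.
So N1* = 4/0.218 = 18.3, and then N2* = 760 - 0.92·18.3 = 743.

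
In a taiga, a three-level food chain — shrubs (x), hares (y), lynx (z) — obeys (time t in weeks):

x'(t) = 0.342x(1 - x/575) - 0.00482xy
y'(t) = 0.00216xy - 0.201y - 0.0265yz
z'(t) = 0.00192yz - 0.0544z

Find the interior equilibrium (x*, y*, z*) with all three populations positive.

From dz/dt = 0: 0.00192y* = 0.0544, so y* = 28.3.
From dx/dt = 0: 0.342(1 - x*/575) = 0.00482·28.3, giving x* = 575·(1 - 0.399) = 345.
From dy/dt = 0: 0.00216·345 - 0.201 = 0.0265z*, so z* = 0.545/0.0265 = 20.6.

x* ≈ 345, y* ≈ 28.3, z* ≈ 20.6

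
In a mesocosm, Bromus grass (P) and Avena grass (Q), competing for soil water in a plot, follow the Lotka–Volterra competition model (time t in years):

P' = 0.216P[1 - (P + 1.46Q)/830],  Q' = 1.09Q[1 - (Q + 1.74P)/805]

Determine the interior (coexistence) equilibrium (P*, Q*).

Setting both brackets to zero gives the nullclines P + 1.46Q = 830 and 1.74P + Q = 805.
Substituting Q = 805 - 1.74P into the first: P(1 - 1.46·1.74) = 830 - 1.46·805.
So P* = -345/-1.54 = 224, and then Q* = 805 - 1.74·224 = 415.

P* ≈ 224, Q* ≈ 415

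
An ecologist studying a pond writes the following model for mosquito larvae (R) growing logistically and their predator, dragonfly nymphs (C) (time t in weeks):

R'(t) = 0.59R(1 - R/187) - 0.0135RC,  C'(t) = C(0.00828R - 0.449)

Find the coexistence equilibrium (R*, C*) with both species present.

From dC/dt = 0 with C > 0: 0.00828R* = 0.449, so R* = 54.2.
Substitute into dR/dt = 0: 0.59(1 - 54.2/187) = 0.0135C*.
The bracket is 0.71, giving C* = 0.419/0.0135 = 31.

R* ≈ 54.2, C* ≈ 31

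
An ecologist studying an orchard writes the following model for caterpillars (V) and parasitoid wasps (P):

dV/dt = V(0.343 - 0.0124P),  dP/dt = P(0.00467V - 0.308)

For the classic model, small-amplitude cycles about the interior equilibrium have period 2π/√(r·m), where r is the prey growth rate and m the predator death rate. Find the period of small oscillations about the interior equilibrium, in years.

Here r = 0.343 and m = 0.308, so r·m = 0.106.
ω = √0.106 = 0.325 per year, hence T = 2π/ω ≈ 19.3 years.

T ≈ 19.3 years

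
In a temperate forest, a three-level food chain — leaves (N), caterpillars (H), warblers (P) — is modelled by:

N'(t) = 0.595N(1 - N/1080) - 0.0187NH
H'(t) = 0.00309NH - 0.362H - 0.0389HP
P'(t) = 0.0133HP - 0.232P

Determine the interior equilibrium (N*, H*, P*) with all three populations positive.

From dP/dt = 0: 0.0133H* = 0.232, so H* = 17.4.
From dN/dt = 0: 0.595(1 - N*/1080) = 0.0187·17.4, giving N* = 1080·(1 - 0.548) = 488.
From dH/dt = 0: 0.00309·488 - 0.362 = 0.0389P*, so P* = 1.15/0.0389 = 29.5.

N* ≈ 488, H* ≈ 17.4, P* ≈ 29.5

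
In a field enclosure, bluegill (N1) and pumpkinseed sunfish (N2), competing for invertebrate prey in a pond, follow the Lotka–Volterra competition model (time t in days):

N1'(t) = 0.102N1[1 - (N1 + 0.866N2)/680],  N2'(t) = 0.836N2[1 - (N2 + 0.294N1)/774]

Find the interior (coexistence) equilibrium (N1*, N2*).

Setting both brackets to zero gives the nullclines N1 + 0.866N2 = 680 and 0.294N1 + N2 = 774.
Substituting N2 = 774 - 0.294N1 into the first: N1(1 - 0.866·0.294) = 680 - 0.866·774.
So N1* = 9.72/0.745 = 13, and then N2* = 774 - 0.294·13 = 770.

N1* ≈ 13, N2* ≈ 770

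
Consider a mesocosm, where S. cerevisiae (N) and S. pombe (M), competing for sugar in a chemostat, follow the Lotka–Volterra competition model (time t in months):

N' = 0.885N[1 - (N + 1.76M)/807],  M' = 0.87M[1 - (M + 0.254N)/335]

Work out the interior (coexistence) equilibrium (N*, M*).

N* ≈ 393, M* ≈ 235

Setting both brackets to zero gives the nullclines N + 1.76M = 807 and 0.254N + M = 335.
Substituting M = 335 - 0.254N into the first: N(1 - 1.76·0.254) = 807 - 1.76·335.
So N* = 217/0.553 = 393, and then M* = 335 - 0.254·393 = 235.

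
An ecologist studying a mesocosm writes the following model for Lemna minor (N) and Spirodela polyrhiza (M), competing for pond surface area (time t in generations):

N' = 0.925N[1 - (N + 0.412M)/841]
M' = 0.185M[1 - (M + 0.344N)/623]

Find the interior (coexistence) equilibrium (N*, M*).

N* ≈ 681, M* ≈ 389

Setting both brackets to zero gives the nullclines N + 0.412M = 841 and 0.344N + M = 623.
Substituting M = 623 - 0.344N into the first: N(1 - 0.412·0.344) = 841 - 0.412·623.
So N* = 584/0.858 = 681, and then M* = 623 - 0.344·681 = 389.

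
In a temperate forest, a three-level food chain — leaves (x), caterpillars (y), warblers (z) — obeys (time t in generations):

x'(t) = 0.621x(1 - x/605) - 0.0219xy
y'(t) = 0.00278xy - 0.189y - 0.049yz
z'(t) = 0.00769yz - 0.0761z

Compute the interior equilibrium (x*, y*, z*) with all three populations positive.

From dz/dt = 0: 0.00769y* = 0.0761, so y* = 9.9.
From dx/dt = 0: 0.621(1 - x*/605) = 0.0219·9.9, giving x* = 605·(1 - 0.349) = 394.
From dy/dt = 0: 0.00278·394 - 0.189 = 0.049z*, so z* = 0.906/0.049 = 18.5.

x* ≈ 394, y* ≈ 9.9, z* ≈ 18.5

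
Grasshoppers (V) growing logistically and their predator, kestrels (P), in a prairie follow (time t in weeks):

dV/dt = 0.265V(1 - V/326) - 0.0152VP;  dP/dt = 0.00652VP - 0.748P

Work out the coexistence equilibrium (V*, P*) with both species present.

From dP/dt = 0 with P > 0: 0.00652V* = 0.748, so V* = 115.
Substitute into dV/dt = 0: 0.265(1 - 115/326) = 0.0152P*.
The bracket is 0.648, giving P* = 0.172/0.0152 = 11.3.

V* ≈ 115, P* ≈ 11.3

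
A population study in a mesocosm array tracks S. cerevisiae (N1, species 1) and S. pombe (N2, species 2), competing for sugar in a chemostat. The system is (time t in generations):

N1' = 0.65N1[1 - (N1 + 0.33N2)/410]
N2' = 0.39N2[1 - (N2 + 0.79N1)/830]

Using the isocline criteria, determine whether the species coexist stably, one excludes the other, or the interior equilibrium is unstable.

Compare the nullcline intercepts: K1/α12 = 410/0.33 = 1240 > K2 = 830; K2/α21 = 830/0.79 = 1050 > K1 = 410.
Since both inequalities hold, each species can invade when rare, so the interior equilibrium is stable.

stable coexistence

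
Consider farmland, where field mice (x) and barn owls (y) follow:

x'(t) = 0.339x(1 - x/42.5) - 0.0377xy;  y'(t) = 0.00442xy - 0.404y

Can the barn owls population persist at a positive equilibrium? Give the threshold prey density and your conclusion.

Threshold x = 91.4; K < 91.4, so no, the predator goes extinct.

The predator equation gives dy/dt > 0 only when x > 0.404/0.00442 = 91.4.
Without the predator, x → K = 42.5. Since 42.5 < 91.4, the predator cannot invade.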